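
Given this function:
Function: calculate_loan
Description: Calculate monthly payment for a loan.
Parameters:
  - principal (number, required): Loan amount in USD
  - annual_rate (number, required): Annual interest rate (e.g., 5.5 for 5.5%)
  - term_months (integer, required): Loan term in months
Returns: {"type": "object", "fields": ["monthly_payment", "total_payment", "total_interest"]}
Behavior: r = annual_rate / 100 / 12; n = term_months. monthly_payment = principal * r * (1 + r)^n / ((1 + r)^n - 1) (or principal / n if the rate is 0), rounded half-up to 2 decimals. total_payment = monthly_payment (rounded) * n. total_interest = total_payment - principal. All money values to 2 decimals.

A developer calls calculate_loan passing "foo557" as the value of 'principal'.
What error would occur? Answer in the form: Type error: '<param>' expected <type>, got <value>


Spec: 'principal' is declared as number; "foo557" is a string.
Type error: 'principal' expected number, got "foo557"


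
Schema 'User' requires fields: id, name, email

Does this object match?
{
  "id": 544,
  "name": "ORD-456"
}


Checking required fields...
Missing: email
Invalid - missing required field 'email'


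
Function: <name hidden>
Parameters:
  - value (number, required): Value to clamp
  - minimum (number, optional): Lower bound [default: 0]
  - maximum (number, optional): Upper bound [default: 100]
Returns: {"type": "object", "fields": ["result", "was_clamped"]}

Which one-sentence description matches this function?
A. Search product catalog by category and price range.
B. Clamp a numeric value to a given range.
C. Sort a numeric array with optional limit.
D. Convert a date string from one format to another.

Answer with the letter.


Parameters value, minimum, maximum and return ["result", "was_clamped"] fit: Clamp a numeric value to a given range.
B


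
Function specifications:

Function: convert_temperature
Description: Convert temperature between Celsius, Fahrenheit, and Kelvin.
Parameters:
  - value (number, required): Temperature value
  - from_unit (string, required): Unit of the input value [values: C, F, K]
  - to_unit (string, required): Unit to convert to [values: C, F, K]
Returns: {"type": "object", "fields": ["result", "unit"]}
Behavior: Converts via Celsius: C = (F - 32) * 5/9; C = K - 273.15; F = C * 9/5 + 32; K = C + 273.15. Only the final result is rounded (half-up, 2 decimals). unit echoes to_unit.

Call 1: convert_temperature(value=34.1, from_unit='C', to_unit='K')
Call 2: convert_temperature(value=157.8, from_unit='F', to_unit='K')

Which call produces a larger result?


Call 1:
  Input already in C: 34.1
  To K: 34.1 + 273.15 = 307.25
  Round to 2 decimals: 307.25
  -> 307.25 K
Call 2:
  To C: (157.8 - 32) * 5/9 = 69.888889
  To K: 69.888889 + 273.15 = 343.038889
  Round to 2 decimals: 343.04
  -> 343.04 K
Call 2 (343.04 K)


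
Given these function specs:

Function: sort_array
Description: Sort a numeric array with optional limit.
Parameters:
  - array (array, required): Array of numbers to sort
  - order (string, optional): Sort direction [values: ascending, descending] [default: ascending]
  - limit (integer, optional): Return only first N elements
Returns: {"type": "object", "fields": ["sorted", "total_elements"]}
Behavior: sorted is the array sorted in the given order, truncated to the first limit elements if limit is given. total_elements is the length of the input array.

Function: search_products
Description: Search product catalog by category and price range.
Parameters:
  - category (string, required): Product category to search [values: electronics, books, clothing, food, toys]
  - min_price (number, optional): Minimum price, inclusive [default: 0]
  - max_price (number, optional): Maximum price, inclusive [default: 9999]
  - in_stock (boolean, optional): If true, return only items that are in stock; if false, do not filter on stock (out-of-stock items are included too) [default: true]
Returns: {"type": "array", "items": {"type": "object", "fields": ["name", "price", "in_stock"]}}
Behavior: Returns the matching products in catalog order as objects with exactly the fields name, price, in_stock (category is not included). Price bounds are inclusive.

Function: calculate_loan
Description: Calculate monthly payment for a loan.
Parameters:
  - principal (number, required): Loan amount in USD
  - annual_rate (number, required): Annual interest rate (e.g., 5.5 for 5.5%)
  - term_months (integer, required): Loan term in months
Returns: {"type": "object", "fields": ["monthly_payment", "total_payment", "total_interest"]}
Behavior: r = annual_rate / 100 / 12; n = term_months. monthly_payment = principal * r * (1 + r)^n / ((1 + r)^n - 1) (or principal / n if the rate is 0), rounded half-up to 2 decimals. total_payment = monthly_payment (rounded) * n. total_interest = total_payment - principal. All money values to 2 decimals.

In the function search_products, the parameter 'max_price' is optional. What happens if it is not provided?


The search_products spec declares:
  - max_price (number, optional): Maximum price, inclusive [default: 9999]
It defaults to 9999


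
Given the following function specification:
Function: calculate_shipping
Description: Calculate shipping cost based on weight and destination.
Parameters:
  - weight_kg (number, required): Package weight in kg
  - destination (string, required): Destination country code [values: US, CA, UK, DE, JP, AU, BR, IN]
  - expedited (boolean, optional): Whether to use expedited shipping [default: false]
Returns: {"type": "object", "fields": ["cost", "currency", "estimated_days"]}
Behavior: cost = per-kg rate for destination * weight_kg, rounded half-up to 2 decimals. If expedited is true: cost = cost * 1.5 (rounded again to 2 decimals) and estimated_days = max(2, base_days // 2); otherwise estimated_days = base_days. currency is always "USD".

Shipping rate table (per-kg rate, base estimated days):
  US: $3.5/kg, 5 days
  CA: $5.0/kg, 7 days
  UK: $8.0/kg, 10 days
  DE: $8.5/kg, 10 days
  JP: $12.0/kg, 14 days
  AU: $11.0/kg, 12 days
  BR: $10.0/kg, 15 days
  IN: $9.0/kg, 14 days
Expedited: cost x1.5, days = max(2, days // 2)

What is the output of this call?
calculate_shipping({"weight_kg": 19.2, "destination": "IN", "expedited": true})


Rate for IN: $9.0/kg, base 14 days
cost = 9.0 * 19.2 = 172.8 -> 172.80
expedited: cost = 172.80 * 1.5 = 259.2 -> 259.20; estimated_days = max(2, 14 // 2) = 7
Output:
{"cost": 259.2, "currency": "USD", "estimated_days": 7}


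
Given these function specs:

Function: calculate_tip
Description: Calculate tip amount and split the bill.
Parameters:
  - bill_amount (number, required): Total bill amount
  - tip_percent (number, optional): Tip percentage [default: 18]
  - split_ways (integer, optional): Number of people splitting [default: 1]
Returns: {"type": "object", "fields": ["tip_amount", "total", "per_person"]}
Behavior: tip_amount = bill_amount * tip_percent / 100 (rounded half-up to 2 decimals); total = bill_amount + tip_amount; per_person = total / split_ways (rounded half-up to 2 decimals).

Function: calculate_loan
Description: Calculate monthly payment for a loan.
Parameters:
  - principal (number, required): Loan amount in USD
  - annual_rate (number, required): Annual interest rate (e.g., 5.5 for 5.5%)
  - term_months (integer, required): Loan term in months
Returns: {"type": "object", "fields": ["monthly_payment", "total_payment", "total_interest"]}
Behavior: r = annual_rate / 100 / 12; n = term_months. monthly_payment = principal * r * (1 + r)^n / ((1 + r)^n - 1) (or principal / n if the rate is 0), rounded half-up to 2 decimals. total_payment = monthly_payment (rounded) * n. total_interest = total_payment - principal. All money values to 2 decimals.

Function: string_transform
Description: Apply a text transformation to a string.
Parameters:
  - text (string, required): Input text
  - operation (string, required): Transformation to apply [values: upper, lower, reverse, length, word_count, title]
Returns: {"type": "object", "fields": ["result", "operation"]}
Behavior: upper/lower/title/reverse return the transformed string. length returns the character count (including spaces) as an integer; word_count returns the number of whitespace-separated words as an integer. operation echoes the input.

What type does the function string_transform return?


The string_transform spec declares Returns: {"type": "object", "fields": ["result", "operation"]}
Type:
object


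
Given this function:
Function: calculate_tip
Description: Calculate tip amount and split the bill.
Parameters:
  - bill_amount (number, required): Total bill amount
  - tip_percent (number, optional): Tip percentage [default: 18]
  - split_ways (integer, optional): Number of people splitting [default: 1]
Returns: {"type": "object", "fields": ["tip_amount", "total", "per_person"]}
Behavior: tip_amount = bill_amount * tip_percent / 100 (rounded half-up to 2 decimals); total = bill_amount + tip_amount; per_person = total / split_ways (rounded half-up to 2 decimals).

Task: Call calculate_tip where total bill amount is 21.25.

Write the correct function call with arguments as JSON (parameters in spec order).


Mapping each described value to its parameter name:
  'Total bill amount' -> bill_amount = 21.25
calculate_tip({"bill_amount": 21.25})


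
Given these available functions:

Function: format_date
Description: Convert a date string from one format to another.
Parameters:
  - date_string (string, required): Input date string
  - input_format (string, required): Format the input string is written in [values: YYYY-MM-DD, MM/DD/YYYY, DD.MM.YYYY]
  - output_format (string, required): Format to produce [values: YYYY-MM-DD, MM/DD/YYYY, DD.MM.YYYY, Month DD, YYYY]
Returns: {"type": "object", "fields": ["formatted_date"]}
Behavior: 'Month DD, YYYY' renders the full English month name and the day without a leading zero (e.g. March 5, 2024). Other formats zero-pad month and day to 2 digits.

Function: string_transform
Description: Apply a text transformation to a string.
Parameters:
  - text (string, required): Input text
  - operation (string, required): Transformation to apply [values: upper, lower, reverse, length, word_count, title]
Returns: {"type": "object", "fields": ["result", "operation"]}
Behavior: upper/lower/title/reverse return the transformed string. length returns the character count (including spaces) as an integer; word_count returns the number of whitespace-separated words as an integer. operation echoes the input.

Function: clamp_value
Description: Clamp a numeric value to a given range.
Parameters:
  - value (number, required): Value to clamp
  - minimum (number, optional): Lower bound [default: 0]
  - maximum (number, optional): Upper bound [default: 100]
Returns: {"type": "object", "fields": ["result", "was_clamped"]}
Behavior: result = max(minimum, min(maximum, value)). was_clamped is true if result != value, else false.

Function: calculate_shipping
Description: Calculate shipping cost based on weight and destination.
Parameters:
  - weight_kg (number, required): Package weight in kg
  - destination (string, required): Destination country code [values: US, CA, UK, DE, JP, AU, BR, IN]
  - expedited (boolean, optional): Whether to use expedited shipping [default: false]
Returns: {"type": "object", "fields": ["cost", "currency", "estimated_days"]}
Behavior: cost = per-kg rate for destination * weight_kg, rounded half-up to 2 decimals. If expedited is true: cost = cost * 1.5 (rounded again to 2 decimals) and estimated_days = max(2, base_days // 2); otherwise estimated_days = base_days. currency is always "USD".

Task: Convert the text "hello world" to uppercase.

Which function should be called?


The task needs a function whose description is: Apply a text transformation to a string.
string_transform


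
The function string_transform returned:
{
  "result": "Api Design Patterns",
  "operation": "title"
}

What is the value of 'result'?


Api Design Patterns


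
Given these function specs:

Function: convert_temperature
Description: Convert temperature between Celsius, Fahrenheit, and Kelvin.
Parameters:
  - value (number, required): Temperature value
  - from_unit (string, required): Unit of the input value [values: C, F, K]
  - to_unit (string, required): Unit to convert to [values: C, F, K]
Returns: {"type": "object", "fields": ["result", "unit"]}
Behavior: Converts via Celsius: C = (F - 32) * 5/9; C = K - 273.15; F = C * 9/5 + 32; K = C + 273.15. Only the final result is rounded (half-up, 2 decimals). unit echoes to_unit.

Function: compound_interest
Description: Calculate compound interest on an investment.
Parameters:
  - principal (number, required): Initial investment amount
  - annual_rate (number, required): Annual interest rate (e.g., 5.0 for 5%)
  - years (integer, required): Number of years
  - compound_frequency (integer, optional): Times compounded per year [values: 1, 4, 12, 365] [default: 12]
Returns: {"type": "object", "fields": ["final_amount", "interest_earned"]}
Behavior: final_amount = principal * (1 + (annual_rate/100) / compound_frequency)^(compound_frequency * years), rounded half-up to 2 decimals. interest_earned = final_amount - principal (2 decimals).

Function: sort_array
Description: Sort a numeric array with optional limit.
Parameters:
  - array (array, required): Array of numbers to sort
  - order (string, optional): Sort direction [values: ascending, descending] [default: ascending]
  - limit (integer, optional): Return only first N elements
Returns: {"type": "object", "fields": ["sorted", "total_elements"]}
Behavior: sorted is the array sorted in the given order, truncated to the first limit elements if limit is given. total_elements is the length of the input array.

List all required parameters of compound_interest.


Parameters of compound_interest and their required/optional flag:
  principal: required
  annual_rate: required
  years: required
  compound_frequency: optional
annual_rate, principal, years


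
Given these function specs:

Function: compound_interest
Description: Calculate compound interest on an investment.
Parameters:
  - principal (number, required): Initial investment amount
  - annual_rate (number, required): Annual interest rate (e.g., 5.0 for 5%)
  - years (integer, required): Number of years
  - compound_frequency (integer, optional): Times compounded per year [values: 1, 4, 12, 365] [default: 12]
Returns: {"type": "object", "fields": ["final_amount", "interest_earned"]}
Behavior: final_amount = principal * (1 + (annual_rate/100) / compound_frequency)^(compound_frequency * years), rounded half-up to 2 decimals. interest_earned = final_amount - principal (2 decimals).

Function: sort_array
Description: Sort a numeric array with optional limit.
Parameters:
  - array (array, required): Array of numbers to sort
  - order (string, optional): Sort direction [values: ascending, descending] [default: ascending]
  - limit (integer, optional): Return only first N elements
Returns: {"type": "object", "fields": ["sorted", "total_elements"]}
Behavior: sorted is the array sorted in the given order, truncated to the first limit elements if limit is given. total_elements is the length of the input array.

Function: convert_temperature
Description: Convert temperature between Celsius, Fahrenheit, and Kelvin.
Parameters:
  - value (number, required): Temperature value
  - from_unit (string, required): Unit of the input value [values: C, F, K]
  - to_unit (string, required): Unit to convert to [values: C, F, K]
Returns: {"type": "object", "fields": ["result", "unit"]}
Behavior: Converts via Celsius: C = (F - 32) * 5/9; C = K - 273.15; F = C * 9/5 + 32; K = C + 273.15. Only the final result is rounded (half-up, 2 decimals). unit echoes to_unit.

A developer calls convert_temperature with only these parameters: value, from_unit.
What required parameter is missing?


Required parameters: value, from_unit, to_unit
Provided: value, from_unit
Missing: to_unit
to_unit


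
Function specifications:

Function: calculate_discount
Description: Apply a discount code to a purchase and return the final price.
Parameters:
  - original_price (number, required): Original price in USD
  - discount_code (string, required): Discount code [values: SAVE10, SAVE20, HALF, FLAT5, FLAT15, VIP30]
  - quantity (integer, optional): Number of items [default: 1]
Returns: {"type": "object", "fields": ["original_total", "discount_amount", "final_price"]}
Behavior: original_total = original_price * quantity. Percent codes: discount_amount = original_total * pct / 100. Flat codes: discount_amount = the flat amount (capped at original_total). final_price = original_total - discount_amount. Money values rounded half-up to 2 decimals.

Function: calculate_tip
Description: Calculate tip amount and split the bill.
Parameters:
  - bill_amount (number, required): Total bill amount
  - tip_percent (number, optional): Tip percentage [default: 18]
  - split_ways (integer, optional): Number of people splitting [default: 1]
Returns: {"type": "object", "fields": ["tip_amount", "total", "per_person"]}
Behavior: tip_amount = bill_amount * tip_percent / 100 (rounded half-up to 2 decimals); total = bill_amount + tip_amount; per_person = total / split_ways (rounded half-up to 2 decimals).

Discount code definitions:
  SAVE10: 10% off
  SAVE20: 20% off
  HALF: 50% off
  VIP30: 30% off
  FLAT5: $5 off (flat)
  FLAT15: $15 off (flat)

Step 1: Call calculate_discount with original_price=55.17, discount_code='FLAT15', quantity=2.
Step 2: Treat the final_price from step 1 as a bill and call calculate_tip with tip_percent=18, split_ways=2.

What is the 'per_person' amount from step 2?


Step 1: calculate_discount(original_price=55.17, discount_code=FLAT15, quantity=2)
  original_total = 55.17 * 2 = 110.34
  FLAT15 = $15 flat: discount_amount = min(15.00, 110.34) = 15.00
  final_price = 110.34 - 15.00 = 95.34
  -> final_price = 95.34
Step 2: calculate_tip(bill_amount=95.34, tip_percent=18, split_ways=2)
  tip_amount = 95.34 * 18/100 = 17.1612 -> 17.16
  total = 95.34 + 17.16 = 112.50
  per_person = 112.50 / 2 = 56.25 -> 56.25
  -> per_person = 56.25
$56.25


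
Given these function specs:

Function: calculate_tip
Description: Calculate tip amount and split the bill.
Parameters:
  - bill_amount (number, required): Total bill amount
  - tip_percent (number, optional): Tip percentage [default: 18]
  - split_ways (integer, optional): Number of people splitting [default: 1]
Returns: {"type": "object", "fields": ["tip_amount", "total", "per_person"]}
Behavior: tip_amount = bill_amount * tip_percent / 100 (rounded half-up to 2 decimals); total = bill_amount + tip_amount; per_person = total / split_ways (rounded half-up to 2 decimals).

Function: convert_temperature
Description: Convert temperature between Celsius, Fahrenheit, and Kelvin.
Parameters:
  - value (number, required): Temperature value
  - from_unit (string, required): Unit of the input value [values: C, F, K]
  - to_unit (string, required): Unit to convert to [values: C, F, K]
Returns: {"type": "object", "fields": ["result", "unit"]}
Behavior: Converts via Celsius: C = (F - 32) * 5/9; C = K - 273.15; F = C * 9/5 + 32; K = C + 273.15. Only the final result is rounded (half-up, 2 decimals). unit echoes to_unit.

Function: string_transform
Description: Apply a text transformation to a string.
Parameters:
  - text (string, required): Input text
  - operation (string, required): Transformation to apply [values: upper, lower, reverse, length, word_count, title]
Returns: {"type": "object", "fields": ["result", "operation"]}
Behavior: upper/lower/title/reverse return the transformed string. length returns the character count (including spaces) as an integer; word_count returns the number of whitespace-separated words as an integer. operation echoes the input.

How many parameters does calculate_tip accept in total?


Parameters of calculate_tip: bill_amount (required), tip_percent (optional), split_ways (optional)
Total:
3


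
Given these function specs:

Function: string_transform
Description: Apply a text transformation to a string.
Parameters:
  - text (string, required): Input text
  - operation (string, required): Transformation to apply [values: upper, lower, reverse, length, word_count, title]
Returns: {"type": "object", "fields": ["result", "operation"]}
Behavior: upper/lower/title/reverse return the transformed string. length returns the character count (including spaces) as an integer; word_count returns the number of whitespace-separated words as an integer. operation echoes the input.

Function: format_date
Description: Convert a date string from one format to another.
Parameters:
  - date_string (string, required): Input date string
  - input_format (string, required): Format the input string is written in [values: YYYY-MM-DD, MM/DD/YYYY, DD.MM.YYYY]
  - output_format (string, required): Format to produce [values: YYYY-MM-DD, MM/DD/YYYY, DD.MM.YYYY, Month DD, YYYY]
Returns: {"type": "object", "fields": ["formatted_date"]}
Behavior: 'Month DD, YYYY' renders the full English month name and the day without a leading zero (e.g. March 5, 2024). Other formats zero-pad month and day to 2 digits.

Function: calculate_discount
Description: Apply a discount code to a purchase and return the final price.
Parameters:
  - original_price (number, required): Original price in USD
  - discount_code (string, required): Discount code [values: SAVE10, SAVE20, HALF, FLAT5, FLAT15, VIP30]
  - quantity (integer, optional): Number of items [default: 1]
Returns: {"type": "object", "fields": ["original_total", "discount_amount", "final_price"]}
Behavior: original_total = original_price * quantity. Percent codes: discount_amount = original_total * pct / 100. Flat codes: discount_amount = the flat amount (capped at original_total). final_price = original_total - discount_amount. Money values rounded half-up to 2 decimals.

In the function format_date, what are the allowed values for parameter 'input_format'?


The format_date spec declares:
  - input_format (string, required): Format the input string is written in [values: YYYY-MM-DD, MM/DD/YYYY, DD.MM.YYYY]
Allowed values:
YYYY-MM-DD, MM/DD/YYYY, DD.MM.YYYY


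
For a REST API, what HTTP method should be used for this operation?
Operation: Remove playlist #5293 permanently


GET = read, POST = create, PUT = update/replace, DELETE = remove
This operation is a removal.
DELETE


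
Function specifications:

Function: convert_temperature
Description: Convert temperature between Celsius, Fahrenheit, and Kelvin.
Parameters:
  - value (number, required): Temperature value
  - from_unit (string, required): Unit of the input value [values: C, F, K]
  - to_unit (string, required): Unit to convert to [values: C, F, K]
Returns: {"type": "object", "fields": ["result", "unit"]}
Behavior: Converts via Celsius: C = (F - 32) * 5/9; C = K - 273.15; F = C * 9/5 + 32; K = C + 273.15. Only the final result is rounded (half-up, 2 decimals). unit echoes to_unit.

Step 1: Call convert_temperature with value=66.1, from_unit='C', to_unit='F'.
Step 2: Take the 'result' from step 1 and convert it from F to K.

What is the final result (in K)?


Step 1: convert_temperature(value=66.1, from_unit=C, to_unit=F)
  Input already in C: 66.1
  To F: 66.1 * 9/5 + 32 = 150.98
  Round to 2 decimals: 150.98
  -> result = 150.98 F
Step 2: convert_temperature(value=150.98, from_unit=F, to_unit=K)
  To C: (150.98 - 32) * 5/9 = 66.1
  To K: 66.1 + 273.15 = 339.25
  Round to 2 decimals: 339.25
  -> result = 339.25 K
339.25 K


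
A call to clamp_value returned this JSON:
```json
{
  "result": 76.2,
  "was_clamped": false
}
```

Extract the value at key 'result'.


76.2


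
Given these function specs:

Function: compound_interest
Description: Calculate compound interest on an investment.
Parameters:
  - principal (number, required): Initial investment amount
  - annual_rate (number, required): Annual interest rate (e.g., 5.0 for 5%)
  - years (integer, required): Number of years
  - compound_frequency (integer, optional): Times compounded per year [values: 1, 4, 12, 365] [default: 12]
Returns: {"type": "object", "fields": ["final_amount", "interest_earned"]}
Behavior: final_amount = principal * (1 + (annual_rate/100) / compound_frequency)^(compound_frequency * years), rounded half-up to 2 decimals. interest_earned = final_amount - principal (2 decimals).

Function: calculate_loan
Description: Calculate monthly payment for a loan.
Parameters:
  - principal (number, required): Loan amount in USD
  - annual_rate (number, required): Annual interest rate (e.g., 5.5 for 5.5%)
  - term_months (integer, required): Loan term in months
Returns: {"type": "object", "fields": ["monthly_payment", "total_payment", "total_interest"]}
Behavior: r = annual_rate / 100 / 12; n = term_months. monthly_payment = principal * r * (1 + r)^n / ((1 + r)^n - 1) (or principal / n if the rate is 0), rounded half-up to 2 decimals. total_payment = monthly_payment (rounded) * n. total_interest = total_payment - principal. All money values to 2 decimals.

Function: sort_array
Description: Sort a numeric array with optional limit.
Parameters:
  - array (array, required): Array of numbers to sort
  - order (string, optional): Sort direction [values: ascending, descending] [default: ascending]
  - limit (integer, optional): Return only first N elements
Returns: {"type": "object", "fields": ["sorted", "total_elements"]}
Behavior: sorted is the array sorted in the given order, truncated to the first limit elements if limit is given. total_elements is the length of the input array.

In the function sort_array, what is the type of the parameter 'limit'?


The sort_array spec declares:
  - limit (integer, optional): Return only first N elements
Type:
integer


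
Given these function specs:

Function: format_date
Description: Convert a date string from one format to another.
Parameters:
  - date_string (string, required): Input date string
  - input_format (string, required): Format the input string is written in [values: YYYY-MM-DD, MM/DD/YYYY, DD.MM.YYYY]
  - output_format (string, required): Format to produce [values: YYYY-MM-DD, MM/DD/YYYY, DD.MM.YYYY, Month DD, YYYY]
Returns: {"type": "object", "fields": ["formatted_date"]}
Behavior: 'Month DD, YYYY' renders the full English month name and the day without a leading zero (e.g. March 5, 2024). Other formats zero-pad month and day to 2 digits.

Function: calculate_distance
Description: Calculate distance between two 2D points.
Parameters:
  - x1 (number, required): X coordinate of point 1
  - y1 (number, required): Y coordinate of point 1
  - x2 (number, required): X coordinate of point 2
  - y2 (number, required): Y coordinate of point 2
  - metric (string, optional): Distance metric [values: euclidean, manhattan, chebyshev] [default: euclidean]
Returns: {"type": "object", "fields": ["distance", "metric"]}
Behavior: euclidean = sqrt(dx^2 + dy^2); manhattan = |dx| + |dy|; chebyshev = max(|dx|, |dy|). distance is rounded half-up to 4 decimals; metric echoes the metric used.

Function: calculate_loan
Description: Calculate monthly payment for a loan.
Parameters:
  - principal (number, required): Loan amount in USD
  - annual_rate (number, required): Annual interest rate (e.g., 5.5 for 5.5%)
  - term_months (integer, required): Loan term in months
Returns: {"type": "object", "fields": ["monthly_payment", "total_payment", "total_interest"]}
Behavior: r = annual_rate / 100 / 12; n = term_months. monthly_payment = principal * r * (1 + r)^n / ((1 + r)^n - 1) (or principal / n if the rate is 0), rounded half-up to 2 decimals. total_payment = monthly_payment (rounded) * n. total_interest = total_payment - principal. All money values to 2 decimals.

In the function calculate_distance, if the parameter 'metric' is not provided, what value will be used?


The calculate_distance spec declares:
  - metric (string, optional): Distance metric [values: euclidean, manhattan, chebyshev] [default: euclidean]
Default:
euclidean


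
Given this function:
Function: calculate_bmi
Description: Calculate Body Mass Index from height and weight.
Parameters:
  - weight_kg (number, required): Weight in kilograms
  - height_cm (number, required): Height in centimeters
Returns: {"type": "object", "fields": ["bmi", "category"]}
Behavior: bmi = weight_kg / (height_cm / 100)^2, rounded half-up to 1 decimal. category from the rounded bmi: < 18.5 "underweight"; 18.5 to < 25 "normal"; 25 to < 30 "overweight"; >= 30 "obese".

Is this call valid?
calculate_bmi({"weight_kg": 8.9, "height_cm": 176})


Checking all required parameters present and types match... All valid.
Valid


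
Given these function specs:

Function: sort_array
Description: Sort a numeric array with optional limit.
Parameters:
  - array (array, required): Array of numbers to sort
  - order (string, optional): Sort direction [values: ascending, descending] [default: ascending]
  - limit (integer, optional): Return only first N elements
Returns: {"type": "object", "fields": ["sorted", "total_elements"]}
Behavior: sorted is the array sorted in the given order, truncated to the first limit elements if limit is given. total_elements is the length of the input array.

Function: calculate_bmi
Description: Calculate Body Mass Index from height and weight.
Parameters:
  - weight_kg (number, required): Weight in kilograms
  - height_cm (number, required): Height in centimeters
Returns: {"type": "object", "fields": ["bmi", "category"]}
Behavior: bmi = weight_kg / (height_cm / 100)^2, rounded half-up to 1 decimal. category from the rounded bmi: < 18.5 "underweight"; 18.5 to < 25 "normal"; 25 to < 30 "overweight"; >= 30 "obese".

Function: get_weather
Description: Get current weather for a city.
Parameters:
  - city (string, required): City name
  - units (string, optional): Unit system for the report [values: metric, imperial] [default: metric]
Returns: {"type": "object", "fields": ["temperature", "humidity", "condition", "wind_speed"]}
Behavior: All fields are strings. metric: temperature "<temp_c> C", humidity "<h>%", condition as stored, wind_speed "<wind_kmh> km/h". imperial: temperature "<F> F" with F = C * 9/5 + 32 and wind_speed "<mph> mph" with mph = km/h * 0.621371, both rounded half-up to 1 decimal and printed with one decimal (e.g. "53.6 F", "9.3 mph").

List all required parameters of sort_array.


Parameters of sort_array and their required/optional flag:
  array: required
  order: optional
  limit: optional
array


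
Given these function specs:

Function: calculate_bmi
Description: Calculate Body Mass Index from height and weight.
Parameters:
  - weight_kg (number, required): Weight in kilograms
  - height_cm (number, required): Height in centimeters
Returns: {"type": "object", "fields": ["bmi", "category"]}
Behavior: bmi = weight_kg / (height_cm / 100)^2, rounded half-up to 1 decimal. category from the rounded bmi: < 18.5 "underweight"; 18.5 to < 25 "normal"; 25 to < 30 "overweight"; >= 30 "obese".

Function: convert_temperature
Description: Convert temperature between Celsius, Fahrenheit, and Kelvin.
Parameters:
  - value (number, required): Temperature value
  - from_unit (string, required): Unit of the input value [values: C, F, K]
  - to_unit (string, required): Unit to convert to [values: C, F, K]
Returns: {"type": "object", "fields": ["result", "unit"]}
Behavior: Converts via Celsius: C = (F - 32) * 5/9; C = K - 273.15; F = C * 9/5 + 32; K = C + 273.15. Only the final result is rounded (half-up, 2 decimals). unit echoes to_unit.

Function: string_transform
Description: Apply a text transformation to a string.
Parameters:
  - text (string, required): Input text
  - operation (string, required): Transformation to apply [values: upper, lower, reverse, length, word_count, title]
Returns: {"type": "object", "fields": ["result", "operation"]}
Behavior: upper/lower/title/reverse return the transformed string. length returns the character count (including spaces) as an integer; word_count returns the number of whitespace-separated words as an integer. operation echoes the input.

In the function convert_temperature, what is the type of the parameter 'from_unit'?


The convert_temperature spec declares:
  - from_unit (string, required): Unit of the input value [values: C, F, K]
Type:
string


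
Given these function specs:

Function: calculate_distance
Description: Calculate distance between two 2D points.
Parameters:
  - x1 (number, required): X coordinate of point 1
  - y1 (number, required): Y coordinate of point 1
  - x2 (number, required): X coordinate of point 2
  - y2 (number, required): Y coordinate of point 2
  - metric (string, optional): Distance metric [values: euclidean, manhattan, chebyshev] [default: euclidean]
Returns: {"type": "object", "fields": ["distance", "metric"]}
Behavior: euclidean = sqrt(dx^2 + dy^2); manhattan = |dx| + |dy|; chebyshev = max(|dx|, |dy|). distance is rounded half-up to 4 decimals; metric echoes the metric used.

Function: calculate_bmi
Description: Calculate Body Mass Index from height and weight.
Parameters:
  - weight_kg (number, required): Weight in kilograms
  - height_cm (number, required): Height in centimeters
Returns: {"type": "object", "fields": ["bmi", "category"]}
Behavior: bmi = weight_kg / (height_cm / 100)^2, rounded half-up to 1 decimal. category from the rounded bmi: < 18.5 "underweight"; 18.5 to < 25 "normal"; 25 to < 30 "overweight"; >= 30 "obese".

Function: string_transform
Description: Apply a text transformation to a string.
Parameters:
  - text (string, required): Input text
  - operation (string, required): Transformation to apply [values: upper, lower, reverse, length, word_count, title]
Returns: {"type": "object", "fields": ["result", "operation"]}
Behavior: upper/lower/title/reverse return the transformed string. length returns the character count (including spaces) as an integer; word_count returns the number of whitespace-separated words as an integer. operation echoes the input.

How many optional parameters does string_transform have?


Parameters of string_transform: text (required), operation (required)
Optional count:
0


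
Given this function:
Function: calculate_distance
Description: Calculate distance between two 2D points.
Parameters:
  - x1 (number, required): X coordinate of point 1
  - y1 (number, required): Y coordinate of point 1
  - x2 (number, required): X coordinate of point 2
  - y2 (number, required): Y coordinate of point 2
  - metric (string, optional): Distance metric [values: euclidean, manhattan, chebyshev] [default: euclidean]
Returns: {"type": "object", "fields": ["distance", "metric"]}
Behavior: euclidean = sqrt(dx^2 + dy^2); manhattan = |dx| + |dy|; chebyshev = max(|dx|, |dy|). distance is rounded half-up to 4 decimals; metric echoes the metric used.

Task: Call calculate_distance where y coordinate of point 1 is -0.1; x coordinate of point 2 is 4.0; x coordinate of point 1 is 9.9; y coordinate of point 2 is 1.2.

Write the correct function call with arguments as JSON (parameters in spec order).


Mapping each described value to its parameter name:
  'Y coordinate of point 1' -> y1 = -0.1
  'X coordinate of point 2' -> x2 = 4.0
  'X coordinate of point 1' -> x1 = 9.9
  'Y coordinate of point 2' -> y2 = 1.2
calculate_distance({"x1": 9.9, "y1": -0.1, "x2": 4.0, "y2": 1.2})


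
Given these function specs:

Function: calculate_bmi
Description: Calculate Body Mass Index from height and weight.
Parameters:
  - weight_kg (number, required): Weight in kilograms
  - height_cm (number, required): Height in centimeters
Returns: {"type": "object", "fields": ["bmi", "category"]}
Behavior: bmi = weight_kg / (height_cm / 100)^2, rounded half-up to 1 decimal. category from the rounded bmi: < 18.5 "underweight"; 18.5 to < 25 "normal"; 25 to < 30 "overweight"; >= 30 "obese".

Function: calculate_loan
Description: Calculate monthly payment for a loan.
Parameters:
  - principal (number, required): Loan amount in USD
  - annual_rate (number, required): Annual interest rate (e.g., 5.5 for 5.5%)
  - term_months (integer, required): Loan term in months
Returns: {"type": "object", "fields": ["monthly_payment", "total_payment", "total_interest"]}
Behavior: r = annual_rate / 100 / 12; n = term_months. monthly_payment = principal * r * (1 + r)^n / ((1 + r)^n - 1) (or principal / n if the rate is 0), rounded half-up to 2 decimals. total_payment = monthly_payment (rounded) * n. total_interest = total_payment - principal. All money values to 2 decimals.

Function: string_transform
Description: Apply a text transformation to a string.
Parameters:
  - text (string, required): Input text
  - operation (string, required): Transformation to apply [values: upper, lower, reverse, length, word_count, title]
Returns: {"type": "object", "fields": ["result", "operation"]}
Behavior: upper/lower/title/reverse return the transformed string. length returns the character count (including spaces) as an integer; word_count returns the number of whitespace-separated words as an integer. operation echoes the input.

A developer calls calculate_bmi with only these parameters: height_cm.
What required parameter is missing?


Required parameters: weight_kg, height_cm
Provided: height_cm
Missing: weight_kg
weight_kg


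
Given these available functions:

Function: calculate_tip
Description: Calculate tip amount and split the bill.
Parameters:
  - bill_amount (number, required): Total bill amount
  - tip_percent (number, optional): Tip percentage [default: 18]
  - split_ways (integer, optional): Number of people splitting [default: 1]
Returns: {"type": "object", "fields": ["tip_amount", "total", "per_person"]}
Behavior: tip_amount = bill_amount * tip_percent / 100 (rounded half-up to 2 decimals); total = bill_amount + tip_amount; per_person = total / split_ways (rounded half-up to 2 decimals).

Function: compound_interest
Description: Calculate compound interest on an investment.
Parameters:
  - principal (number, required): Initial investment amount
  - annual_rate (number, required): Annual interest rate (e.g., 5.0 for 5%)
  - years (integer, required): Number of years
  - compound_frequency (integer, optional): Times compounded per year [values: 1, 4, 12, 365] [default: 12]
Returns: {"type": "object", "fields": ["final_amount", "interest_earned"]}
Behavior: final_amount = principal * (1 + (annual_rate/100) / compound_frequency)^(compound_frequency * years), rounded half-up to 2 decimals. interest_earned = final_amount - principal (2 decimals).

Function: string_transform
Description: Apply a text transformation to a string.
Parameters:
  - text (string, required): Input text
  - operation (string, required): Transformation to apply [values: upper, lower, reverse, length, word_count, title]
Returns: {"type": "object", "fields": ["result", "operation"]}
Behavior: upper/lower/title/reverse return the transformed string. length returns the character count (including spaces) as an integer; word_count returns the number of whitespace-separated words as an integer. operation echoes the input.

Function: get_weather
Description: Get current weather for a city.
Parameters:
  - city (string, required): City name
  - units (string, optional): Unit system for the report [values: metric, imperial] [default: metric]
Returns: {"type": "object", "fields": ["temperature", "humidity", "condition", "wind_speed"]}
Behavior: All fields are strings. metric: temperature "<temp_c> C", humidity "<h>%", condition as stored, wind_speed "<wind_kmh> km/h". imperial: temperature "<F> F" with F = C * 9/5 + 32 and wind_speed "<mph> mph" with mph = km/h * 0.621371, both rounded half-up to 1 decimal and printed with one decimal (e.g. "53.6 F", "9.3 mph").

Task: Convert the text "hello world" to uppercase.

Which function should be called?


The task needs a function whose description is: Apply a text transformation to a string.
string_transform


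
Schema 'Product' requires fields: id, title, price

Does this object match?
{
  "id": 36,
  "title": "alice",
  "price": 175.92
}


Checking required fields... All present.
Valid - all required fields present


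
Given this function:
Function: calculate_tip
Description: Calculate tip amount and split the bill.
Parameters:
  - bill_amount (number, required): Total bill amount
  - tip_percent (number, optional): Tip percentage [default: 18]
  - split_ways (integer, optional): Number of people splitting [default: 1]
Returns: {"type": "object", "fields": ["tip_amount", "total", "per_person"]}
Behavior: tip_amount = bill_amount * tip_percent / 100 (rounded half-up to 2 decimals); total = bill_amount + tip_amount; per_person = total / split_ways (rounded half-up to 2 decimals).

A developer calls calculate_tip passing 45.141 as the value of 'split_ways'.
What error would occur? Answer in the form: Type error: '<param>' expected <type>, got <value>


Spec: 'split_ways' is declared as integer; 45.141 is a non-integer number.
Type error: 'split_ways' expected integer, got 45.141
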